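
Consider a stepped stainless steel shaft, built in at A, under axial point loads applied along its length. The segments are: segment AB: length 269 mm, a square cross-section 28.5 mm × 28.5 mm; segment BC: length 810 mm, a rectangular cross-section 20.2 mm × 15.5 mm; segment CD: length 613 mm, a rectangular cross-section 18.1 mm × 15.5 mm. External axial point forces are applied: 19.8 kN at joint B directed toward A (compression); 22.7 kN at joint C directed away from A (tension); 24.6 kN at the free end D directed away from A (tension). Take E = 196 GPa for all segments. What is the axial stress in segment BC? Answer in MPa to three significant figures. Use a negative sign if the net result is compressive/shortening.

Internal axial forces (sectioning from the free end, tension +): N_CD = 24.6 kN, N_BC = 47.3 kN, N_AB = 27.5 kN.
A_BC = 313.1 mm².
σ_BC = N_BC/A_BC = 47300/313.1 = 151.1 MPa.

151 MPa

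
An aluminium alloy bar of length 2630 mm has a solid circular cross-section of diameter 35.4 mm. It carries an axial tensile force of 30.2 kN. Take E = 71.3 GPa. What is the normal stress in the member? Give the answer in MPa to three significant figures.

A = 984.2 mm².
σ = N/A = 30200/984.2 = 30.68 MPa.

30.7 MPa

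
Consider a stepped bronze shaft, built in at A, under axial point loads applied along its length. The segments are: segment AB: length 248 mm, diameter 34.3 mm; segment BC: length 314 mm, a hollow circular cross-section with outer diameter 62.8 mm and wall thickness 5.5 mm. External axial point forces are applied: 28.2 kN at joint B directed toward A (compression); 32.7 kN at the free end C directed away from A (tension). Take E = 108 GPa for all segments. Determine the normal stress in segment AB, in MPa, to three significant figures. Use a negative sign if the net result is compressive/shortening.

4.87 MPa

Internal axial forces (sectioning from the free end, tension +): N_BC = 32.7 kN, N_AB = 4.5 kN.
A_AB = 924 mm².
σ_AB = N_AB/A_AB = 4500/924 = 4.87 MPa.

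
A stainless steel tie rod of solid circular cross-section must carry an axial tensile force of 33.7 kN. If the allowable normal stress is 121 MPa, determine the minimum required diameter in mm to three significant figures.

Required area A ≥ P/σ_allow = 33700/121 = 278.5 mm².
For a solid circular section, d ≥ √(4A/π) = 18.83 mm.

18.8 mm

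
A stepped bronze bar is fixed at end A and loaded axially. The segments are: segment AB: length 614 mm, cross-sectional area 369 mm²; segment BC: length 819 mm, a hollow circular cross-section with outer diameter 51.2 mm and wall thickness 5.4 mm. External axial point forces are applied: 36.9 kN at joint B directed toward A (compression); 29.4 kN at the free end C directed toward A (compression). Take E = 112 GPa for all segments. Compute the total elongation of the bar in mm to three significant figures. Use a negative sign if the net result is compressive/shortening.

-1.26 mm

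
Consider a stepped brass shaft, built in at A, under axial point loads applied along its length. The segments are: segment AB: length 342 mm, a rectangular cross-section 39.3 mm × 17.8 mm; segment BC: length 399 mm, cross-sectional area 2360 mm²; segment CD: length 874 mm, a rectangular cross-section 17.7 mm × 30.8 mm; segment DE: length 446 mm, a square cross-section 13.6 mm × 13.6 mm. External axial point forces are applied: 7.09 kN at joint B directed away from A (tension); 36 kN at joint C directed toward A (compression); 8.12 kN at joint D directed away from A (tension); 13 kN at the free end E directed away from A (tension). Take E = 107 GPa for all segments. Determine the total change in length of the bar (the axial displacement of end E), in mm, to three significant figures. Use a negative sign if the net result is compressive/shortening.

0.550 mm

Internal axial forces (sectioning from the free end, tension +): N_DE = 13 kN, N_CD = 21.12 kN, N_BC = -14.88 kN, N_AB = -7.79 kN.
A_AB = 699.5 mm².
A_CD = 545.2 mm².
A_DE = 185 mm².
δ_AB = -7790·342/(699.5·107000) = -0.03559 mm
δ_BC = -14880·399/(2360·107000) = -0.02351 mm
δ_CD = 21120·874/(545.2·107000) = 0.3164 mm
δ_DE = 13000·446/(185·107000) = 0.293 mm
δ = Σδ_i = 0.5503 mm.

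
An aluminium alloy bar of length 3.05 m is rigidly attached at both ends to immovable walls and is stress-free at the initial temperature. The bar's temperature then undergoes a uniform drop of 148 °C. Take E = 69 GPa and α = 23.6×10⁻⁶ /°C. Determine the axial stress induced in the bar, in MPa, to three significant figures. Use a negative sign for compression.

241 MPa

Free thermal expansion αLΔT = 23.6e-6 · 3050 · -148 = -10.65 mm.
The walls impose strain ε = −(-10.65)/3050 = 3.4928e-03; σ = Eε = 69000 · 3.4928e-03 = 241 MPa.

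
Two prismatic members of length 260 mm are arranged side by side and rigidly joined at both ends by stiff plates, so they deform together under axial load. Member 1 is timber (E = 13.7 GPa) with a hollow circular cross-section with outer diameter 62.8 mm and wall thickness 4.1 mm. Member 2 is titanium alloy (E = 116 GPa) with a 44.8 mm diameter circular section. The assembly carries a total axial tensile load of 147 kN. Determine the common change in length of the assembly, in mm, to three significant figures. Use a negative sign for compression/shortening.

0.198 mm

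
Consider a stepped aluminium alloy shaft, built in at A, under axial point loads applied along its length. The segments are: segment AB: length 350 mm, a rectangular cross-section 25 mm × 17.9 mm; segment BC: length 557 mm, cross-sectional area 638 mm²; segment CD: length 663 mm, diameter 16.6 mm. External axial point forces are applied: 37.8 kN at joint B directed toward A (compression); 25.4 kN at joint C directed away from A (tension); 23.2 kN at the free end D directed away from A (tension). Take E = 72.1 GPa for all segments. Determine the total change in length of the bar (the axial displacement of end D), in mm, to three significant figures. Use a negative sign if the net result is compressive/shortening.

1.69 mm

Internal axial forces (sectioning from the free end, tension +): N_CD = 23.2 kN, N_BC = 48.6 kN, N_AB = 10.8 kN.
A_AB = 447.5 mm².
A_CD = 216.4 mm².
δ_AB = 10800·350/(447.5·72100) = 0.1172 mm
δ_BC = 48600·557/(638·72100) = 0.5885 mm
δ_CD = 23200·663/(216.4·72100) = 0.9857 mm
δ = Σδ_i = 1.691 mm.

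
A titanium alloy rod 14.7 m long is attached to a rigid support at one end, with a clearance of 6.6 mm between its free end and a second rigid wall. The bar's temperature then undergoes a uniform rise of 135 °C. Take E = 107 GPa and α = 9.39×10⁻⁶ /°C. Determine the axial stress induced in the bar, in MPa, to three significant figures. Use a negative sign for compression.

Free thermal expansion αLΔT = 9.39e-6 · 14700 · 135 = 18.63 mm.
The walls engage after the gap closes; constrained expansion = 18.63 − 6.6 = 12.03 mm.
The walls impose strain ε = −(12.03)/14700 = -8.1867e-04; σ = Eε = 107000 · -8.1867e-04 = -87.6 MPa.

-87.6 MPa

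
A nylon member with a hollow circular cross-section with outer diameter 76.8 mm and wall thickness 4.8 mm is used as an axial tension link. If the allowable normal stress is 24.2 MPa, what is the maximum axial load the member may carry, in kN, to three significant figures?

26.3 kN

A = 1086 mm².
P_max = σ_allow · A = 24.2 · 1086 = 26270 N = 26.27 kN.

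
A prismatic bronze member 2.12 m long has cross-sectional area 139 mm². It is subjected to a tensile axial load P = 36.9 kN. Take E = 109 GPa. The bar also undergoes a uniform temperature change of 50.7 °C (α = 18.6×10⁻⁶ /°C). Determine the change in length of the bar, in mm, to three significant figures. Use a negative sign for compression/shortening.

7.16 mm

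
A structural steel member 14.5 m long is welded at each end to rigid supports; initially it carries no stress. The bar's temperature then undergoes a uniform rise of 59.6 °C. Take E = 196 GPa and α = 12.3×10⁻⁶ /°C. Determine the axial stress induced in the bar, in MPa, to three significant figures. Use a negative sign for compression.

-144 MPa

Free thermal expansion αLΔT = 12.3e-6 · 14500 · 59.6 = 10.63 mm.
The walls impose strain ε = −(10.63)/14500 = -7.3308e-04; σ = Eε = 196000 · -7.3308e-04 = -143.7 MPa.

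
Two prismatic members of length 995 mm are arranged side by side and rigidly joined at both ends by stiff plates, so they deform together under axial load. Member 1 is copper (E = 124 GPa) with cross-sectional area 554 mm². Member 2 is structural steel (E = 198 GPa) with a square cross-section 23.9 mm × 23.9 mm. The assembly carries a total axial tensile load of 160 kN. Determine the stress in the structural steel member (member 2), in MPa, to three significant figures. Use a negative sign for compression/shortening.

A_2 = 571.2 mm².
Equal strain + equilibrium ⇒ each member carries load in proportion to AE: A₁E₁ = 68700000 N, A₂E₂ = 113100000 N, ΣAE = 181800000 N.
σ₂ = P·E₂/ΣAE = 160000·198000/181800000 = 174.3 MPa.

174 MPa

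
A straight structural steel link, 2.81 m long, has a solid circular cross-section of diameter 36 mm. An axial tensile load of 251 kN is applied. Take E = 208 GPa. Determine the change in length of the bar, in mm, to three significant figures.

A = 1018 mm².
δ_mech = NL/(AE) = 251000·2810/(1018·208000) = 3.331 mm.

3.33 mm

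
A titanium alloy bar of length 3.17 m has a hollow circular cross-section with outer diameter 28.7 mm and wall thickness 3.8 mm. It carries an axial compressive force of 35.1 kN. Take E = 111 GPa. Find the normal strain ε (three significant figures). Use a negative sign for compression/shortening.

A = 297.3 mm².
σ = N/A = -118.1 MPa; ε = σ/E = -118.1/111000 = -1.064e-03.

-0.00106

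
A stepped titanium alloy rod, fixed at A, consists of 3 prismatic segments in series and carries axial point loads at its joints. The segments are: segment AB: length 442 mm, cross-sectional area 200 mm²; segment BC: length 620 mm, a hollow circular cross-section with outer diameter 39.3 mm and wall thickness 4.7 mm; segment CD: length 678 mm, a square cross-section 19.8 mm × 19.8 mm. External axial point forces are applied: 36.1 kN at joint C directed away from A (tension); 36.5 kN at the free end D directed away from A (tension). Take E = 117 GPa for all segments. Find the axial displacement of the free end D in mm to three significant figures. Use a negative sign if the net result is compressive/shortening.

2.66 mm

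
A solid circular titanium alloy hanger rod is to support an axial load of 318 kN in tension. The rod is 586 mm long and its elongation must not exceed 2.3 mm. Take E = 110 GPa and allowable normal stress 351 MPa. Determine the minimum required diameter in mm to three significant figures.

Required area A ≥ P/σ_allow = 318000/351 = 906 mm².
For a solid circular section, d ≥ √(4A/π) = 33.96 mm.
Elongation limit: A ≥ PL/(Eδ_allow) = 318000·586/(110000·2.3) = 736.6 mm² ⇒ d ≥ 30.62 mm.
The stress limit governs.

34.0 mm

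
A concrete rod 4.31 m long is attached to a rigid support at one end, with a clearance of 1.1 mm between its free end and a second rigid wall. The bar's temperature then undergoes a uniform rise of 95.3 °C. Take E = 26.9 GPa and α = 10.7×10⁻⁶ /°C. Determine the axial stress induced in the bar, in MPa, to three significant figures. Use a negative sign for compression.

Free thermal expansion αLΔT = 10.7e-6 · 4310 · 95.3 = 4.395 mm.
The walls engage after the gap closes; constrained expansion = 4.395 − 1.1 = 3.295 mm.
The walls impose strain ε = −(3.295)/4310 = -7.6449e-04; σ = Eε = 26900 · -7.6449e-04 = -20.56 MPa.

-20.6 MPa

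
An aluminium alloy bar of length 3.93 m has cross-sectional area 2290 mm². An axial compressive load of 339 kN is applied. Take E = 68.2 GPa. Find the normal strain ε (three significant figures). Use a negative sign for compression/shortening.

σ = N/A = -148 MPa; ε = σ/E = -148/68200 = -2.171e-03.

-0.00217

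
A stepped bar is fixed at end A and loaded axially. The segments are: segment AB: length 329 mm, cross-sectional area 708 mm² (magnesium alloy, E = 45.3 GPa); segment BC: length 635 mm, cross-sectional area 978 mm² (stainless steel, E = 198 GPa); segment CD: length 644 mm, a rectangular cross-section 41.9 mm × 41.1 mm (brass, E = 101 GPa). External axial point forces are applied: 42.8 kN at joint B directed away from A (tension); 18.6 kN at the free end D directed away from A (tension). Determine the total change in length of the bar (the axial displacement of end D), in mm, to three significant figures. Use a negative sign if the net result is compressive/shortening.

0.760 mm

Internal axial forces (sectioning from the free end, tension +): N_CD = 18.6 kN, N_BC = 18.6 kN, N_AB = 61.4 kN.
A_CD = 1722 mm².
δ_AB = 61400·329/(708·45300) = 0.6298 mm
δ_BC = 18600·635/(978·198000) = 0.06099 mm
δ_CD = 18600·644/(1722·101000) = 0.06887 mm
δ = Σδ_i = 0.7597 mm.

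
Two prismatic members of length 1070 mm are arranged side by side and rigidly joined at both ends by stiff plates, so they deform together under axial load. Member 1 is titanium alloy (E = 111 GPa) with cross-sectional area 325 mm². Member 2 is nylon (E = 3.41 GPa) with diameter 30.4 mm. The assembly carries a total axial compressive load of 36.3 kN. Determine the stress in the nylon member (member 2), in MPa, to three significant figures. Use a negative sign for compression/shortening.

A_2 = 725.8 mm².
Equal strain + equilibrium ⇒ each member carries load in proportion to AE: A₁E₁ = 36080000 N, A₂E₂ = 2475000 N, ΣAE = 38550000 N.
σ₂ = P·E₂/ΣAE = -36300·3410/38550000 = -3.211 MPa.

-3.21 MPa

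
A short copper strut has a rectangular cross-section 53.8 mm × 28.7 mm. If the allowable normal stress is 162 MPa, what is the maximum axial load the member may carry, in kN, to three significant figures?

250 kN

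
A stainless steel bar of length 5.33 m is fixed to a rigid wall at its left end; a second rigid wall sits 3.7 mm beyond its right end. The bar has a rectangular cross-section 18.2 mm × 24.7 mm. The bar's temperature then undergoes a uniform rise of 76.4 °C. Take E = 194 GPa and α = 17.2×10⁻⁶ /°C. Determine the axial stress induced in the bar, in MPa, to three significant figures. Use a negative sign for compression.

Free thermal expansion αLΔT = 17.2e-6 · 5330 · 76.4 = 7.004 mm.
The walls engage after the gap closes; constrained expansion = 7.004 − 3.7 = 3.304 mm.
The walls impose strain ε = −(3.304)/5330 = -6.1990e-04; σ = Eε = 194000 · -6.1990e-04 = -120.3 MPa.

-120 MPa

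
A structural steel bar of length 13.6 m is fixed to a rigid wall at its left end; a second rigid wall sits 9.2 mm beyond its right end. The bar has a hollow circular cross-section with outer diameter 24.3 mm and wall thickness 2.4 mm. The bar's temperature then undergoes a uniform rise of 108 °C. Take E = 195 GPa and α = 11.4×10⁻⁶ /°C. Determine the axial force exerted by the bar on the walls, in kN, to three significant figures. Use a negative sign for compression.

-17.9 kN

Free thermal expansion αLΔT = 11.4e-6 · 13600 · 108 = 16.74 mm.
The walls engage after the gap closes; constrained expansion = 16.74 − 9.2 = 7.544 mm.
The walls impose strain ε = −(7.544)/13600 = -5.5473e-04; σ = Eε = 195000 · -5.5473e-04 = -108.2 MPa.
Wall reaction R = σ·A = -108.2·165.1 = -17860 N = -17.86 kN.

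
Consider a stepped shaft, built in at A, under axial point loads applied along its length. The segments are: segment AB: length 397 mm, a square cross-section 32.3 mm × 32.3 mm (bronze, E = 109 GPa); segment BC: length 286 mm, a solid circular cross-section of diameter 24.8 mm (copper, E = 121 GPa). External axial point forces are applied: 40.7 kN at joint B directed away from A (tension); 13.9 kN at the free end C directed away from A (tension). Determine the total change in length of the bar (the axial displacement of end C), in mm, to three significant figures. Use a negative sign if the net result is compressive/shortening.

0.259 mm

Internal axial forces (sectioning from the free end, tension +): N_BC = 13.9 kN, N_AB = 54.6 kN.
A_AB = 1043 mm².
A_BC = 483.1 mm².
δ_AB = 54600·397/(1043·109000) = 0.1906 mm
δ_BC = 13900·286/(483.1·121000) = 0.06801 mm
δ = Σδ_i = 0.2586 mm.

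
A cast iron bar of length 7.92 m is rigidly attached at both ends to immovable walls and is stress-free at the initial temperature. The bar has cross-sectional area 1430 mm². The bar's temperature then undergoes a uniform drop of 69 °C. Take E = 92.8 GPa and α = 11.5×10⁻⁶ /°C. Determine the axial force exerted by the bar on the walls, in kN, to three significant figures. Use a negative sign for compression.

Free thermal expansion αLΔT = 11.5e-6 · 7920 · -69 = -6.285 mm.
The walls impose strain ε = −(-6.285)/7920 = 7.9350e-04; σ = Eε = 92800 · 7.9350e-04 = 73.64 MPa.
Wall reaction R = σ·A = 73.64·1430 = 105300 N = 105.3 kN.

105 kN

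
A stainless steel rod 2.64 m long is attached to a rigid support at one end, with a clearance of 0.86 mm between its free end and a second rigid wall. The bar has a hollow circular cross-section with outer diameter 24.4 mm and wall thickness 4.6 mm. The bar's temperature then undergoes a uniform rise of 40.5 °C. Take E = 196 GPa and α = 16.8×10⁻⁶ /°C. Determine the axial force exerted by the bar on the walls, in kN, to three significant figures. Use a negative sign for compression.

-19.9 kN

Free thermal expansion αLΔT = 16.8e-6 · 2640 · 40.5 = 1.796 mm.
The walls engage after the gap closes; constrained expansion = 1.796 − 0.86 = 0.9363 mm.
The walls impose strain ε = −(0.9363)/2640 = -3.5464e-04; σ = Eε = 196000 · -3.5464e-04 = -69.51 MPa.
Wall reaction R = σ·A = -69.51·286.1 = -19890 N = -19.89 kN.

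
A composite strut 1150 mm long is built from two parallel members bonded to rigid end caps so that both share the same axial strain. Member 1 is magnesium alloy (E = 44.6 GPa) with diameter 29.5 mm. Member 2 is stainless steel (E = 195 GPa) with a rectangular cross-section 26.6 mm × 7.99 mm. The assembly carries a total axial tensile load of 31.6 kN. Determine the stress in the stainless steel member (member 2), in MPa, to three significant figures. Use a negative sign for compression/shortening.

85.7 MPa

A_1 = 683.5 mm².
A_2 = 212.5 mm².
Equal strain + equilibrium ⇒ each member carries load in proportion to AE: A₁E₁ = 30480000 N, A₂E₂ = 41440000 N, ΣAE = 71930000 N.
σ₂ = P·E₂/ΣAE = 31600·195000/71930000 = 85.67 MPa.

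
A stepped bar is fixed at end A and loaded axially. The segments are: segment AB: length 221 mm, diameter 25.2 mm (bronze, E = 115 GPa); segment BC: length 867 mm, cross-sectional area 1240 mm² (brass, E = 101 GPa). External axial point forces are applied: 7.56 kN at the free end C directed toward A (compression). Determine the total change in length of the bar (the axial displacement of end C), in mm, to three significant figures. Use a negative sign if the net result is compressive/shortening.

Internal axial forces (sectioning from the free end, tension +): N_BC = -7.56 kN, N_AB = -7.56 kN.
A_AB = 498.8 mm².
δ_AB = -7560·221/(498.8·115000) = -0.02913 mm
δ_BC = -7560·867/(1240·101000) = -0.05234 mm
δ = Σδ_i = -0.08146 mm.

-0.0815 mm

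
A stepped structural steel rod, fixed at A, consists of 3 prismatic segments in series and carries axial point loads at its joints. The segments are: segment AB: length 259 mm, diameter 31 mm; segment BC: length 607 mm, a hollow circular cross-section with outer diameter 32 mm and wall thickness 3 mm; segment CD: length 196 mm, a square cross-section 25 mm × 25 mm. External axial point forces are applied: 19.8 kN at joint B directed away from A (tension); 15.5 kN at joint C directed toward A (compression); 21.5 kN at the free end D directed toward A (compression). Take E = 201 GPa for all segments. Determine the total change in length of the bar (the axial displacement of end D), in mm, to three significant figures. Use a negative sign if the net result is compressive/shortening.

Internal axial forces (sectioning from the free end, tension +): N_CD = -21.5 kN, N_BC = -37 kN, N_AB = -17.2 kN.
A_AB = 754.8 mm².
A_BC = 273.3 mm².
A_CD = 625 mm².
δ_AB = -17200·259/(754.8·201000) = -0.02936 mm
δ_BC = -37000·607/(273.3·201000) = -0.4088 mm
δ_CD = -21500·196/(625·201000) = -0.03354 mm
δ = Σδ_i = -0.4717 mm.

-0.472 mm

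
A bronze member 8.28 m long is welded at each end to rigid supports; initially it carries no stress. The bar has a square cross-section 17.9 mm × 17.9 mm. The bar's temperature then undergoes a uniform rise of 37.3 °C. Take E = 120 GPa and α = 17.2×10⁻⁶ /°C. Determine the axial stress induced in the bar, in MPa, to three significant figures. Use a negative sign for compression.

Free thermal expansion αLΔT = 17.2e-6 · 8280 · 37.3 = 5.312 mm.
The walls impose strain ε = −(5.312)/8280 = -6.4156e-04; σ = Eε = 120000 · -6.4156e-04 = -76.99 MPa.

-77.0 MPa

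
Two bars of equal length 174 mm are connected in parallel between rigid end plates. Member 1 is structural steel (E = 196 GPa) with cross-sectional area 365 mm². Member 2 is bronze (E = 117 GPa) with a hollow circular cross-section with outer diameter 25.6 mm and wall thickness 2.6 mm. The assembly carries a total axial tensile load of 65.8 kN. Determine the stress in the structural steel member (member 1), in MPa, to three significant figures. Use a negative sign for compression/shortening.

138 MPa

A_2 = 187.9 mm².
Equal strain + equilibrium ⇒ each member carries load in proportion to AE: A₁E₁ = 71540000 N, A₂E₂ = 21980000 N, ΣAE = 93520000 N.
σ₁ = P·E₁/ΣAE = 65800·196000/93520000 = 137.9 MPa.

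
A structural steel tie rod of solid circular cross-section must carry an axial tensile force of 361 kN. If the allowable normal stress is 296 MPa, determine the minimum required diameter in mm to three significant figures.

Required area A ≥ P/σ_allow = 361000/296 = 1220 mm².
For a solid circular section, d ≥ √(4A/π) = 39.41 mm.

39.4 mm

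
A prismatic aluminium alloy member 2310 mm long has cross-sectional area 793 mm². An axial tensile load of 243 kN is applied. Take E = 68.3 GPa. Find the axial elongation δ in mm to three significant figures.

10.4 mm

δ_mech = NL/(AE) = 243000·2310/(793·68300) = 10.36 mm.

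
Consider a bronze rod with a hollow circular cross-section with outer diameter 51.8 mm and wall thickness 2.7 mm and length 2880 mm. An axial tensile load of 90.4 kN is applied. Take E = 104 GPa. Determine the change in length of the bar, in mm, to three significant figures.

A = 416.5 mm².
δ_mech = NL/(AE) = 90400·2880/(416.5·104000) = 6.011 mm.

6.01 mm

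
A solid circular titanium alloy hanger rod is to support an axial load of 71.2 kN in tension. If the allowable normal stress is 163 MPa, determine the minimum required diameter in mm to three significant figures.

23.6 mm

Required area A ≥ P/σ_allow = 71200/163 = 436.8 mm².
For a solid circular section, d ≥ √(4A/π) = 23.58 mm.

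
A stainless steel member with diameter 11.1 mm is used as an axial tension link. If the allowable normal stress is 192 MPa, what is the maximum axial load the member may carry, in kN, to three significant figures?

18.6 kN

A = 96.77 mm².
P_max = σ_allow · A = 192 · 96.77 = 18580 N = 18.58 kN.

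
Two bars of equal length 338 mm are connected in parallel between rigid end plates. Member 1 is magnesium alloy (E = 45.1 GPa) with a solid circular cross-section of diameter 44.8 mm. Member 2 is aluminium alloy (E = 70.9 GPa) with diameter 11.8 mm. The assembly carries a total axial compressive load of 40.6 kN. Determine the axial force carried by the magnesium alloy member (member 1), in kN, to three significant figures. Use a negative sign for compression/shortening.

-36.6 kN

A_1 = 1576 mm².
A_2 = 109.4 mm².
Equal strain + equilibrium ⇒ each member carries load in proportion to AE: A₁E₁ = 71090000 N, A₂E₂ = 7754000 N, ΣAE = 78850000 N.
F₁ = P·A₁E₁/ΣAE = -40600·71090000/78850000 = -36610 N.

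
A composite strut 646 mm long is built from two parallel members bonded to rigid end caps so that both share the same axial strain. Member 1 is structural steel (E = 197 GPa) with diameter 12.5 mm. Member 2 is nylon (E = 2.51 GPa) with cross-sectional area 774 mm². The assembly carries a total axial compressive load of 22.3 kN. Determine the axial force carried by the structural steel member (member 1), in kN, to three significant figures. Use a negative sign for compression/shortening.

-20.6 kN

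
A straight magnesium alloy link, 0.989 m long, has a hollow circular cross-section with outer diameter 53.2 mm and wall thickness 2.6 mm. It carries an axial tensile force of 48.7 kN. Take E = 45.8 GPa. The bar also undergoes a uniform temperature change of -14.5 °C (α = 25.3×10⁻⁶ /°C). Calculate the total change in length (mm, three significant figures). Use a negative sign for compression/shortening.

2.18 mm

A = 413.3 mm².
δ_mech = NL/(AE) = 48700·989/(413.3·45800) = 2.544 mm.
δ_thermal = αLΔT = 25.3e-6·989·-14.5 = -0.3628 mm.
δ = δ_mech + δ_thermal = 2.182 mm.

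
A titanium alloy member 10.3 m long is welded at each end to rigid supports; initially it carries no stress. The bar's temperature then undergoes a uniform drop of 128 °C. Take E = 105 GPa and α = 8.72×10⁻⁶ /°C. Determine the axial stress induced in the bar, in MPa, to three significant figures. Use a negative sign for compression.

Free thermal expansion αLΔT = 8.72e-6 · 10300 · -128 = -11.5 mm.
The walls impose strain ε = −(-11.5)/10300 = 1.1162e-03; σ = Eε = 105000 · 1.1162e-03 = 117.2 MPa.

117 MPa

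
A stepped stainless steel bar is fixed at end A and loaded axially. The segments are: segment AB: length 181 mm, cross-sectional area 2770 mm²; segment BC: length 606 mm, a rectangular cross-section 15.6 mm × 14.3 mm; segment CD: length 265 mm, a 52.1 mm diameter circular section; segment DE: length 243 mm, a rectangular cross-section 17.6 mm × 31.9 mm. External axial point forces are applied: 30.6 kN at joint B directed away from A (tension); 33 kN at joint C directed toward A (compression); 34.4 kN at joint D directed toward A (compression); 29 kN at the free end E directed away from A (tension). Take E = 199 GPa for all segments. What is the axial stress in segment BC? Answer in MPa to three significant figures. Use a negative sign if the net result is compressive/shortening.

-172 MPa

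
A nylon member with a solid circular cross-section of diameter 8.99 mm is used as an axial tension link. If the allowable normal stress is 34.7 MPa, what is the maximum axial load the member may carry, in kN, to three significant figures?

A = 63.48 mm².
P_max = σ_allow · A = 34.7 · 63.48 = 2203 N = 2.203 kN.

2.20 kN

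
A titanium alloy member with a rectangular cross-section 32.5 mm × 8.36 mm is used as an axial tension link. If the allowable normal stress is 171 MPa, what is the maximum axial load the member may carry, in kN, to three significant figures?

46.5 kN

A = 271.7 mm².
P_max = σ_allow · A = 171 · 271.7 = 46460 N = 46.46 kN.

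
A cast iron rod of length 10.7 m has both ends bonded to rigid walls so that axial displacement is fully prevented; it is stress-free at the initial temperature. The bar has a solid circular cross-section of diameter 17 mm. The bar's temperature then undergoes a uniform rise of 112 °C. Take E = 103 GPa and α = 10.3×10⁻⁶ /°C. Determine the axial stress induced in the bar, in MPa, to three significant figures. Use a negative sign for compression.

-119 MPa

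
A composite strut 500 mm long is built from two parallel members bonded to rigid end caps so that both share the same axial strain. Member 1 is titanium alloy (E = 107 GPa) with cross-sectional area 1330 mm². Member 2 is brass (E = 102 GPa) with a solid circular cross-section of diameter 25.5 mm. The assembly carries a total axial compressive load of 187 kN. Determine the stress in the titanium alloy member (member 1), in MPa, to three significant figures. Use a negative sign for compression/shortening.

-103 MPa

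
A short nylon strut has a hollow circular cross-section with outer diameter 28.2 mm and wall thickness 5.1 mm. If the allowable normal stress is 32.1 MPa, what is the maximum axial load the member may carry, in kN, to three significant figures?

11.9 kN

A = 370.1 mm².
P_max = σ_allow · A = 32.1 · 370.1 = 11880 N = 11.88 kN.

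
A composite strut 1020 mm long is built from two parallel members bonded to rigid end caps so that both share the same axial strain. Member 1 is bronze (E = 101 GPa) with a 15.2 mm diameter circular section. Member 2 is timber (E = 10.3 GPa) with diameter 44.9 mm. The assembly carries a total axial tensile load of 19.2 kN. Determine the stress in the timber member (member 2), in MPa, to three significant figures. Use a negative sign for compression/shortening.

5.71 MPa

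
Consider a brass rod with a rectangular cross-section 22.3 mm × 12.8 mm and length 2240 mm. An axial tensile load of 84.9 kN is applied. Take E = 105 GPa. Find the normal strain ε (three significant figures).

0.00283

A = 285.4 mm².
σ = N/A = 297.4 MPa; ε = σ/E = 297.4/105000 = 2.833e-03.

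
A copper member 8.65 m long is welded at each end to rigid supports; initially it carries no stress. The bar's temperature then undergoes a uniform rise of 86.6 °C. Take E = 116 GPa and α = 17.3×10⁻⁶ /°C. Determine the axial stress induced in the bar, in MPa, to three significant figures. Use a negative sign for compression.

-174 MPa

Free thermal expansion αLΔT = 17.3e-6 · 8650 · 86.6 = 12.96 mm.
The walls impose strain ε = −(12.96)/8650 = -1.4982e-03; σ = Eε = 116000 · -1.4982e-03 = -173.8 MPa.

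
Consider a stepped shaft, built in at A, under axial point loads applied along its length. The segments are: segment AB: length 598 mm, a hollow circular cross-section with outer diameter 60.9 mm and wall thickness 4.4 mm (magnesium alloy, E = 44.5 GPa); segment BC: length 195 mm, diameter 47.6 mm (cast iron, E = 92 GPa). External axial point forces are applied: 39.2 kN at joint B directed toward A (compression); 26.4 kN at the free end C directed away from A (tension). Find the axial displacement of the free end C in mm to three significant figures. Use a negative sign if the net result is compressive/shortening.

-0.189 mm

Internal axial forces (sectioning from the free end, tension +): N_BC = 26.4 kN, N_AB = -12.8 kN.
A_AB = 781 mm².
A_BC = 1780 mm².
δ_AB = -12800·598/(781·44500) = -0.2202 mm
δ_BC = 26400·195/(1780·92000) = 0.03144 mm
δ = Σδ_i = -0.1888 mm.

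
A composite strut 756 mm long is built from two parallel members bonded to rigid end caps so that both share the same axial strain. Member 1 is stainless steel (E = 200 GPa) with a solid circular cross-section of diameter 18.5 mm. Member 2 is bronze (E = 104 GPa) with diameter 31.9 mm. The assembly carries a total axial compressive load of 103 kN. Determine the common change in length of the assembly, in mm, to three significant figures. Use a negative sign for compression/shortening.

A_1 = 268.8 mm².
A_2 = 799.2 mm².
Equal strain + equilibrium ⇒ each member carries load in proportion to AE: A₁E₁ = 53760000 N, A₂E₂ = 83120000 N, ΣAE = 136900000 N.
δ = PL/ΣAE = -103000·756/136900000 = -0.5689 mm.

-0.569 mm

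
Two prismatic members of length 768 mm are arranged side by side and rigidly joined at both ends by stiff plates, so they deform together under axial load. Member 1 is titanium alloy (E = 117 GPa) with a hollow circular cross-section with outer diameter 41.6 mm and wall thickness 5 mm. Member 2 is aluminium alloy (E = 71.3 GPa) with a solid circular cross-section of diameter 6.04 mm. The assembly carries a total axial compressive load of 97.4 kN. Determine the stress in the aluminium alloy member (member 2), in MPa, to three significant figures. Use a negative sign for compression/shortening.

A_1 = 574.9 mm².
A_2 = 28.65 mm².
Equal strain + equilibrium ⇒ each member carries load in proportion to AE: A₁E₁ = 67260000 N, A₂E₂ = 2043000 N, ΣAE = 69310000 N.
σ₂ = P·E₂/ΣAE = -97400·71300/69310000 = -100.2 MPa.

-100 MPa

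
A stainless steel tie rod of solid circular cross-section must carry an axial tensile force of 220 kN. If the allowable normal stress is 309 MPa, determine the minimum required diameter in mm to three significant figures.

Required area A ≥ P/σ_allow = 220000/309 = 712 mm².
For a solid circular section, d ≥ √(4A/π) = 30.11 mm.

30.1 mm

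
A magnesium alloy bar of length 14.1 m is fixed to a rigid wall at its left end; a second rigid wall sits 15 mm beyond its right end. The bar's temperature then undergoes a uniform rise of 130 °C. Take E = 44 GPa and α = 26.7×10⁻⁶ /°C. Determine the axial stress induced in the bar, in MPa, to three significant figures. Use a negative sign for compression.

Free thermal expansion αLΔT = 26.7e-6 · 14100 · 130 = 48.94 mm.
The walls engage after the gap closes; constrained expansion = 48.94 − 15 = 33.94 mm.
The walls impose strain ε = −(33.94)/14100 = -2.4072e-03; σ = Eε = 44000 · -2.4072e-03 = -105.9 MPa.

-106 MPa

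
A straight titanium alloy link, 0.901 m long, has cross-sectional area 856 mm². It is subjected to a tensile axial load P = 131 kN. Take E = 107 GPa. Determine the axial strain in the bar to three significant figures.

0.00143

σ = N/A = 153 MPa; ε = σ/E = 153/107000 = 1.430e-03.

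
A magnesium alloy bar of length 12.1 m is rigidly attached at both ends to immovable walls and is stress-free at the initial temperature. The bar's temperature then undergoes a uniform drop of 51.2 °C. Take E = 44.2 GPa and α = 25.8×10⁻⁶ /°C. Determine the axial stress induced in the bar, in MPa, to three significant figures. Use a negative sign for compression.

58.4 MPa

Free thermal expansion αLΔT = 25.8e-6 · 12100 · -51.2 = -15.98 mm.
The walls impose strain ε = −(-15.98)/12100 = 1.3210e-03; σ = Eε = 44200 · 1.3210e-03 = 58.39 MPa.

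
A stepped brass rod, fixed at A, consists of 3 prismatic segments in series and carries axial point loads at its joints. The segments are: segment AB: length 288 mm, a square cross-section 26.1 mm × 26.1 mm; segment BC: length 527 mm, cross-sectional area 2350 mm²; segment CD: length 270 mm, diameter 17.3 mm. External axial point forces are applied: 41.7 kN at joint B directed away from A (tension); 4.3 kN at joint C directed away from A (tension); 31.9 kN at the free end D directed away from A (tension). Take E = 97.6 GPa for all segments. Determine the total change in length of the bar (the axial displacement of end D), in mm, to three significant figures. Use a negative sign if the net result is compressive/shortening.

0.796 mm

Internal axial forces (sectioning from the free end, tension +): N_CD = 31.9 kN, N_BC = 36.2 kN, N_AB = 77.9 kN.
A_AB = 681.2 mm².
A_CD = 235.1 mm².
δ_AB = 77900·288/(681.2·97600) = 0.3374 mm
δ_BC = 36200·527/(2350·97600) = 0.08318 mm
δ_CD = 31900·270/(235.1·97600) = 0.3754 mm
δ = Σδ_i = 0.796 mm.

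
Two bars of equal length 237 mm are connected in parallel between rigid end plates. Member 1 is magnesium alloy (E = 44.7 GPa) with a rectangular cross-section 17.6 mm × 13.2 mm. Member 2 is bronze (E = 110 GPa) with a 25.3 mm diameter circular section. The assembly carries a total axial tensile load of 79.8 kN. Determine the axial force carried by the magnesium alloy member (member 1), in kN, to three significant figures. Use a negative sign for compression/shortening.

12.6 kN

A_1 = 232.3 mm².
A_2 = 502.7 mm².
Equal strain + equilibrium ⇒ each member carries load in proportion to AE: A₁E₁ = 10380000 N, A₂E₂ = 55300000 N, ΣAE = 65680000 N.
F₁ = P·A₁E₁/ΣAE = 79800·10380000/65680000 = 12620 N.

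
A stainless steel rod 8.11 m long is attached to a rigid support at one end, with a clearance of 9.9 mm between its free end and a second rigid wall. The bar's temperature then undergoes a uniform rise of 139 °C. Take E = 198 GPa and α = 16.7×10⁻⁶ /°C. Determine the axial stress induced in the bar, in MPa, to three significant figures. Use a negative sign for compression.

Free thermal expansion αLΔT = 16.7e-6 · 8110 · 139 = 18.83 mm.
The walls engage after the gap closes; constrained expansion = 18.83 − 9.9 = 8.926 mm.
The walls impose strain ε = −(8.926)/8110 = -1.1006e-03; σ = Eε = 198000 · -1.1006e-03 = -217.9 MPa.

-218 MPa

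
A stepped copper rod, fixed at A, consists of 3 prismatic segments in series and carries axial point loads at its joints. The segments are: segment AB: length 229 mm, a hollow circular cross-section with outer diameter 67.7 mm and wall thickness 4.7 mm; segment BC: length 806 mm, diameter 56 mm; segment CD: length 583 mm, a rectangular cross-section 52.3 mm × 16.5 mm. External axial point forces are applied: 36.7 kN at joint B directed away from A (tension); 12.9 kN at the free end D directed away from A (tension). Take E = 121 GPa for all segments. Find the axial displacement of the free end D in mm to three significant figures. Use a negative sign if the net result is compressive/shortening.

0.208 mm

Internal axial forces (sectioning from the free end, tension +): N_CD = 12.9 kN, N_BC = 12.9 kN, N_AB = 49.6 kN.
A_AB = 930.2 mm².
A_BC = 2463 mm².
A_CD = 862.9 mm².
δ_AB = 49600·229/(930.2·121000) = 0.1009 mm
δ_BC = 12900·806/(2463·121000) = 0.03489 mm
δ_CD = 12900·583/(862.9·121000) = 0.07203 mm
δ = Σδ_i = 0.2078 mm.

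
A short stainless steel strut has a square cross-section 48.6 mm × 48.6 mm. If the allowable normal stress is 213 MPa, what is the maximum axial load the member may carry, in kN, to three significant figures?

503 kN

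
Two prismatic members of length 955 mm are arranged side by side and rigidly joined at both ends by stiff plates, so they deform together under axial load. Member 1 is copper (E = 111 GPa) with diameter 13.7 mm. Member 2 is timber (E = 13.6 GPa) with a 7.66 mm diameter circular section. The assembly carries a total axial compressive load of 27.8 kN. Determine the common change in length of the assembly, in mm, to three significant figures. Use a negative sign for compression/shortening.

-1.56 mm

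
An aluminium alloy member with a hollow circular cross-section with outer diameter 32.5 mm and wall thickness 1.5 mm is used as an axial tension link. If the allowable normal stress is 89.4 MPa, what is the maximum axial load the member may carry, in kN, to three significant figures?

13.1 kN

A = 146.1 mm².
P_max = σ_allow · A = 89.4 · 146.1 = 13060 N = 13.06 kN.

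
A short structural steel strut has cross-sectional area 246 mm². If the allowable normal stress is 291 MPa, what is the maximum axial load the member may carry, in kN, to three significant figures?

P_max = σ_allow · A = 291 · 246 = 71590 N = 71.59 kN.

71.6 kN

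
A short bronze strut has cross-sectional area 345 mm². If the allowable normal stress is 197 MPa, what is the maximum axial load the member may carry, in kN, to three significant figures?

P_max = σ_allow · A = 197 · 345 = 67960 N = 67.97 kN.

68.0 kN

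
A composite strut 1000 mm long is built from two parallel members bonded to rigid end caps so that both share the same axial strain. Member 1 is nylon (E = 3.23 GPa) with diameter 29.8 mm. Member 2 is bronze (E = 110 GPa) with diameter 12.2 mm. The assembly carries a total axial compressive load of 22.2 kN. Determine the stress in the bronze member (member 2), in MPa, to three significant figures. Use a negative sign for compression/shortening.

A_1 = 697.5 mm².
A_2 = 116.9 mm².
Equal strain + equilibrium ⇒ each member carries load in proportion to AE: A₁E₁ = 2253000 N, A₂E₂ = 12860000 N, ΣAE = 15110000 N.
σ₂ = P·E₂/ΣAE = -22200·110000/15110000 = -161.6 MPa.

-162 MPa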